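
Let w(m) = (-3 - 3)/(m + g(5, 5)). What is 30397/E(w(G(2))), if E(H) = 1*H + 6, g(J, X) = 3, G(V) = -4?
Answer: 30397/12 ≈ 2533.1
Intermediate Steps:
w(m) = -6/(3 + m) (w(m) = (-3 - 3)/(m + 3) = -6/(3 + m))
E(H) = 6 + H (E(H) = H + 6 = 6 + H)
30397/E(w(G(2))) = 30397/(6 - 6/(3 - 4)) = 30397/(6 - 6/(-1)) = 30397/(6 - 6*(-1)) = 30397/(6 + 6) = 30397/12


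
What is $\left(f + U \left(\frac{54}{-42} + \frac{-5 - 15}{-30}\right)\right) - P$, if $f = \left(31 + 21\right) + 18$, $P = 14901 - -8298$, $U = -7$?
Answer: $- \frac{69374}{3} \approx -23125.0$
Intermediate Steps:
$P = 23199$ ($P = 14901 + 8298 = 23199$)
$f = 70$ ($f = 52 + 18 = 70$)
$\left(f + U \left(\frac{54}{-42} + \frac{-5 - 15}{-30}\right)\right) - P = \left(70 - 7 \left(\frac{54}{-42} + \frac{-5 - 15}{-30}\right)\right) - 23199 = \left(70 - 7 \left(54 \left(- \frac{1}{42}\right) + \left(-5 - 15\right) \left(- \frac{1}{30}\right)\right)\right) - 23199 = \left(70 - 7 \left(- \frac{9}{7} - - \frac{2}{3}\right)\right) - 23199 = \left(70 - 7 \left(- \frac{9}{7} + \frac{2}{3}\right)\right) - 23199 = \left(70 - - \frac{13}{3}\right) - 23199 = \left(70 + \frac{13}{3}\right) - 23199 = \frac{223}{3} - 23199 = - \frac{69374}{3}$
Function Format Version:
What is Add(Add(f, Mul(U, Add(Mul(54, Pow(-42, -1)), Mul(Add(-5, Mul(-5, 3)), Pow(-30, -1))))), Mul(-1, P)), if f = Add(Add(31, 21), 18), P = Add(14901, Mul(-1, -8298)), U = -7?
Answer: Rational(-69374, 3) ≈ -23125.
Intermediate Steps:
P = 23199 (P = Add(14901, 8298) = 23199)
f = 70 (f = Add(52, 18) = 70)
Add(Add(f, Mul(U, Add(Mul(54, Pow(-42, -1)), Mul(Add(-5, Mul(-5, 3)), Pow(-30, -1))))), Mul(-1, P)) = Add(Add(70, Mul(-7, Add(Mul(54, Pow(-42, -1)), Mul(Add(-5, Mul(-5, 3)), Pow(-30, -1))))), Mul(-1, 23199)) = Add(Add(70, Mul(-7, Add(Mul(54, Rational(-1, 42)), Mul(Add(-5, -15), Rational(-1, 30))))), -23199) = Add(Add(70, Mul(-7, Add(Rational(-9, 7), Mul(-20, Rational(-1, 30))))), -23199) = Add(Add(70, Mul(-7, Add(Rational(-9, 7), Rational(2, 3)))), -23199) = Add(Add(70, Mul(-7, Rational(-13, 21))), -23199) = Add(Add(70, Rational(13, 3)), -23199) = Add(Rational(223, 3), -23199) = Rational(-69374, 3)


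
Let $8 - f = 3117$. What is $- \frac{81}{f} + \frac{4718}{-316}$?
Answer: $- \frac{7321333}{491222} \approx -14.904$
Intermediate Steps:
$f = -3109$ ($f = 8 - 3117 = -3109$)
$- \frac{81}{f} + \frac{4718}{-316} = - \frac{81}{-3109} + \frac{4718}{-316} = \left(-81\right) \left(- \frac{1}{3109}\right) + 4718 \left(- \frac{1}{316}\right) = \frac{81}{3109} - \frac{2359}{158} = - \frac{7321333}{491222}$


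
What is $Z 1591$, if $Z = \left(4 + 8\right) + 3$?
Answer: $23865$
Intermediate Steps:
$Z = 15$ ($Z = 12 + 3 = 15$)
$Z 1591 = 15 \cdot 1591 = 23865$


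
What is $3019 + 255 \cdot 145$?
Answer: $39994$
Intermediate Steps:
$3019 + 255 \cdot 145 = 3019 + 36975 = 39994$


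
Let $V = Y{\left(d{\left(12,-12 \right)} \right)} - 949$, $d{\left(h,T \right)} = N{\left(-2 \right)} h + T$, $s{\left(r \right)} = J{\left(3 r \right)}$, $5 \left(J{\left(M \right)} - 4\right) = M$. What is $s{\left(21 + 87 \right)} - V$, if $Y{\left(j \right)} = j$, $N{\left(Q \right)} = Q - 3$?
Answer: $\frac{5449}{5} \approx 1089.8$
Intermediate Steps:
$N{\left(Q \right)} = -3 + Q$
$J{\left(M \right)} = 4 + \frac{M}{5}$
$s{\left(r \right)} = 4 + \frac{3 r}{5}$
$d{\left(h,T \right)} = T - 5 h$ ($d{\left(h,T \right)} = \left(-3 - 2\right) h + T = - 5 h + T = T - 5 h$)
$V = -1021$ ($V = \left(-12 - 60\right) - 949 = -72 - 949 = -1021$)
$s{\left(21 + 87 \right)} - V = \left(4 + \frac{3 \left(21 + 87\right)}{5}\right) - -1021 = \left(4 + \frac{3}{5} \cdot 108\right) + 1021 = \left(4 + \frac{324}{5}\right) + 1021 = \frac{344}{5} + 1021 = \frac{5449}{5}$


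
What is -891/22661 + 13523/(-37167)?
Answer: -339560500/842241387 ≈ -0.40316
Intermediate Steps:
-891/22661 + 13523/(-37167) = -891*1/22661 + 13523*(-1/37167) = -891/22661 - 13523/37167 = -339560500/842241387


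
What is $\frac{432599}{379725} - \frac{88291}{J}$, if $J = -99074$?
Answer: $\frac{76385613301}{37620874650} \approx 2.0304$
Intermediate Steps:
$\frac{432599}{379725} - \frac{88291}{J} = \frac{432599}{379725} - \frac{88291}{-99074} = 432599 \cdot \frac{1}{379725} - - \frac{88291}{99074} = \frac{432599}{379725} + \frac{88291}{99074} = \frac{76385613301}{37620874650}$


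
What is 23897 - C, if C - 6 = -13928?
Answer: 37819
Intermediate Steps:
C = -13922 (C = 6 - 13928 = -13922)
23897 - C = 23897 - 1*(-13922) = 23897 + 13922 = 37819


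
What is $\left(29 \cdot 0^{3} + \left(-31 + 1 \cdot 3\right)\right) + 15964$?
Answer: $15936$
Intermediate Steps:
$\left(29 \cdot 0^{3} + \left(-31 + 1 \cdot 3\right)\right) + 15964 = \left(29 \cdot 0 + \left(-31 + 3\right)\right) + 15964 = \left(0 - 28\right) + 15964 = -28 + 15964 = 15936$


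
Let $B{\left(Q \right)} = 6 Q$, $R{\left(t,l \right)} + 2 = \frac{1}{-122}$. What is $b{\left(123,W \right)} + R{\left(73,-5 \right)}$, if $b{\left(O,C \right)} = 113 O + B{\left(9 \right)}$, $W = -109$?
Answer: $\frac{1702021}{122} \approx 13951.0$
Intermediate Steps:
$R{\left(t,l \right)} = - \frac{245}{122}$ ($R{\left(t,l \right)} = -2 + \frac{1}{-122} = -2 - \frac{1}{122} = - \frac{245}{122}$)
$b{\left(O,C \right)} = 54 + 113 O$ ($b{\left(O,C \right)} = 113 O + 6 \cdot 9 = 113 O + 54 = 54 + 113 O$)
$b{\left(123,W \right)} + R{\left(73,-5 \right)} = \left(54 + 113 \cdot 123\right) - \frac{245}{122} = \left(54 + 13899\right) - \frac{245}{122} = 13953 - \frac{245}{122} = \frac{1702021}{122}$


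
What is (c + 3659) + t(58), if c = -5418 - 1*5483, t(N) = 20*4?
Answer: -7162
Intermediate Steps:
t(N) = 80
c = -10901 (c = -5418 - 5483 = -10901)
(c + 3659) + t(58) = (-10901 + 3659) + 80 = -7242 + 80 = -7162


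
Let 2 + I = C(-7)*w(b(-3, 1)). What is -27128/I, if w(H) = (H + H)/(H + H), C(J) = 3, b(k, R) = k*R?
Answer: -27128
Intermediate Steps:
b(k, R) = R*k
w(H) = 1 (w(H) = (2*H)/((2*H)) = (2*H)*(1/(2*H)) = 1)
I = 1 (I = -2 + 3*1 = -2 + 3 = 1)
-27128/I = -27128/1 = -27128*1 = -27128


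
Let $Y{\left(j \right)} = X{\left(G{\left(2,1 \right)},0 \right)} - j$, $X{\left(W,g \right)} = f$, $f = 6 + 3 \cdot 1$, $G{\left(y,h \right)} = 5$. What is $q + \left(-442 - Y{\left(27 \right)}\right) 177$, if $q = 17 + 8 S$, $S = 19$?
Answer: $-74879$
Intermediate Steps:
$q = 169$ ($q = 17 + 8 \cdot 19 = 17 + 152 = 169$)
$f = 9$ ($f = 6 + 3 = 9$)
$X{\left(W,g \right)} = 9$
$Y{\left(j \right)} = 9 - j$
$q + \left(-442 - Y{\left(27 \right)}\right) 177 = 169 + \left(-442 - \left(9 - 27\right)\right) 177 = 169 + \left(-442 - -18\right) 177 = 169 + \left(-442 + 18\right) 177 = 169 - 75048 = -74879$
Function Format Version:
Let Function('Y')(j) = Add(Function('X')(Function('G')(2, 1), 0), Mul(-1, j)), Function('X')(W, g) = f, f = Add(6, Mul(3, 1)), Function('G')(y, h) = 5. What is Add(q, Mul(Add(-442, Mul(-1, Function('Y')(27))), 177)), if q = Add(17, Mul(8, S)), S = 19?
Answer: -74879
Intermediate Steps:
q = 169 (q = Add(17, Mul(8, 19)) = Add(17, 152) = 169)
f = 9 (f = Add(6, 3) = 9)
Function('X')(W, g) = 9
Function('Y')(j) = Add(9, Mul(-1, j))
Add(q, Mul(Add(-442, Mul(-1, Function('Y')(27))), 177)) = Add(169, Mul(Add(-442, Mul(-1, Add(9, Mul(-1, 27)))), 177)) = Add(169, Mul(Add(-442, Mul(-1, Add(9, -27))), 177)) = Add(169, Mul(Add(-442, Mul(-1, -18)), 177)) = Add(169, Mul(Add(-442, 18), 177)) = Add(169, Mul(-424, 177)) = Add(169, -75048) = -74879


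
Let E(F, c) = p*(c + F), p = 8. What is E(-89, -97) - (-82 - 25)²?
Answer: -12937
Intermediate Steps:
E(F, c) = 8*F + 8*c (E(F, c) = 8*(c + F) = 8*(F + c) = 8*F + 8*c)
E(-89, -97) - (-82 - 25)² = (8*(-89) + 8*(-97)) - (-82 - 25)² = (-712 - 776) - 1*(-107)² = -1488 - 1*11449 = -1488 - 11449 = -12937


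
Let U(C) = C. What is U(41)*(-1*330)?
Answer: -13530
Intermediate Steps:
U(41)*(-1*330) = 41*(-1*330) = 41*(-330) = -13530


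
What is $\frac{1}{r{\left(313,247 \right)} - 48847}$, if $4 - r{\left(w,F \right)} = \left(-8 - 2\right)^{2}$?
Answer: $- \frac{1}{48943} \approx -2.0432 \cdot 10^{-5}$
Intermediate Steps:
$r{\left(w,F \right)} = -96$ ($r{\left(w,F \right)} = 4 - \left(-8 - 2\right)^{2} = 4 - \left(-10\right)^{2} = 4 - 100 = -96$)
$\frac{1}{r{\left(313,247 \right)} - 48847} = \frac{1}{-96 - 48847} = \frac{1}{-48943} = - \frac{1}{48943}$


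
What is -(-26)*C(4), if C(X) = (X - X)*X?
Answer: 0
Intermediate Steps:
C(X) = 0 (C(X) = 0*X = 0)
-(-26)*C(4) = -(-26)*0 = -1*0 = 0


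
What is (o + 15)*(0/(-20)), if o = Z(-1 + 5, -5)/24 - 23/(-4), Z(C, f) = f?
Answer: 0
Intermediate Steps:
o = 133/24 (o = -5/24 - 23/(-4) = -5*1/24 - 23*(-1/4) = -5/24 + 23/4 = 133/24 ≈ 5.5417)
(o + 15)*(0/(-20)) = (133/24 + 15)*(0/(-20)) = 493*(0*(-1/20))/24 = (493/24)*0 = 0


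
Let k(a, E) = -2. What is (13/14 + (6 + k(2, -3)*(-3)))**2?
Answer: 32761/196 ≈ 167.15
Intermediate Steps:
(13/14 + (6 + k(2, -3)*(-3)))**2 = (13/14 + (6 - 2*(-3)))**2 = (13*(1/14) + (6 + 6))**2 = (13/14 + 12)**2 = (181/14)**2 = 32761/196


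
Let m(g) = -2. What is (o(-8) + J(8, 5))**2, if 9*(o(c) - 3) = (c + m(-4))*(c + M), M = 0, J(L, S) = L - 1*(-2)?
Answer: 38809/81 ≈ 479.12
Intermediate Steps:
J(L, S) = 2 + L (J(L, S) = L + 2 = 2 + L)
o(c) = 3 + c*(-2 + c)/9 (o(c) = 3 + ((c - 2)*(c + 0))/9 = 3 + ((-2 + c)*c)/9 = 3 + (c*(-2 + c))/9 = 3 + c*(-2 + c)/9)
(o(-8) + J(8, 5))**2 = ((3 - 2/9*(-8) + (1/9)*(-8)**2) + (2 + 8))**2 = ((3 + 16/9 + (1/9)*64) + 10)**2 = ((3 + 16/9 + 64/9) + 10)**2 = (107/9 + 10)**2 = (197/9)**2 = 38809/81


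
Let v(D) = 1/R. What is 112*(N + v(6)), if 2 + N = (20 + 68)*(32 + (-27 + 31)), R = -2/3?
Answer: 354424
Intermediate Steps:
R = -2/3 (R = -2*1/3 = -2/3 ≈ -0.66667)
N = 3166 (N = -2 + (20 + 68)*(32 + (-27 + 31)) = -2 + 88*(32 + 4) = -2 + 88*36 = -2 + 3168 = 3166)
v(D) = -3/2 (v(D) = 1/(-2/3) = -3/2)
112*(N + v(6)) = 112*(3166 - 3/2) = 112*(6329/2) = 354424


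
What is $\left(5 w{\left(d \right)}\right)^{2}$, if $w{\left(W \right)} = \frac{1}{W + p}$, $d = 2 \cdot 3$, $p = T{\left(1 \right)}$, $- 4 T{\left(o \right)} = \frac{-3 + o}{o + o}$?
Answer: $\frac{16}{25} \approx 0.64$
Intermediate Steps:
$T{\left(o \right)} = - \frac{-3 + o}{8 o}$ ($T{\left(o \right)} = - \frac{\left(-3 + o\right) \frac{1}{o + o}}{4} = - \frac{\left(-3 + o\right) \frac{1}{2 o}}{4} = - \frac{\frac{1}{2} \frac{1}{o} \left(-3 + o\right)}{4} = - \frac{-3 + o}{8 o}$)
$p = \frac{1}{4}$ ($p = \frac{3 - 1}{8 \cdot 1} = \frac{1}{8} \cdot 1 \left(3 - 1\right) = \frac{1}{8} \cdot 1 \cdot 2 = \frac{1}{4} \approx 0.25$)
$d = 6$
$w{\left(W \right)} = \frac{1}{\frac{1}{4} + W}$ ($w{\left(W \right)} = \frac{1}{W + \frac{1}{4}} = \frac{1}{\frac{1}{4} + W}$)
$\left(5 w{\left(d \right)}\right)^{2} = \left(5 \frac{4}{1 + 4 \cdot 6}\right)^{2} = \left(5 \frac{4}{1 + 24}\right)^{2} = \left(5 \cdot \frac{4}{25}\right)^{2} = \left(\frac{4}{5}\right)^{2} = \frac{16}{25}$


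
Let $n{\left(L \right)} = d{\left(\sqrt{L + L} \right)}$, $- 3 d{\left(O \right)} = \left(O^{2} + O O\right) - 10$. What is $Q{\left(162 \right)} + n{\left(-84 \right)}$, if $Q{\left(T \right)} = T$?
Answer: $\frac{832}{3} \approx 277.33$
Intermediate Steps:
$d{\left(O \right)} = \frac{10}{3} - \frac{2 O^{2}}{3}$ ($d{\left(O \right)} = - \frac{\left(O^{2} + O O\right) - 10}{3} = - \frac{\left(O^{2} + O^{2}\right) - 10}{3} = - \frac{2 O^{2} - 10}{3} = - \frac{-10 + 2 O^{2}}{3} = \frac{10}{3} - \frac{2 O^{2}}{3}$)
$n{\left(L \right)} = \frac{10}{3} - \frac{4 L}{3}$ ($n{\left(L \right)} = \frac{10}{3} - \frac{2 \left(\sqrt{L + L}\right)^{2}}{3} = \frac{10}{3} - \frac{2 \left(\sqrt{2 L}\right)^{2}}{3} = \frac{10}{3} - \frac{2 \left(\sqrt{2} \sqrt{L}\right)^{2}}{3} = \frac{10}{3} - \frac{2 \cdot 2 L}{3} = \frac{10}{3} - \frac{4 L}{3}$)
$Q{\left(162 \right)} + n{\left(-84 \right)} = 162 + \left(\frac{10}{3} - -112\right) = 162 + \left(\frac{10}{3} + 112\right) = 162 + \frac{346}{3} = \frac{832}{3}$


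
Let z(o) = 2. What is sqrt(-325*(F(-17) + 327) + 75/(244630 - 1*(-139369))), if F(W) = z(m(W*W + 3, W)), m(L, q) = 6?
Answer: 10*I*sqrt(157666506529070)/383999 ≈ 326.99*I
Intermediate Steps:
F(W) = 2
sqrt(-325*(F(-17) + 327) + 75/(244630 - 1*(-139369))) = sqrt(-325*(2 + 327) + 75/(244630 - 1*(-139369))) = sqrt(-325*329 + 75/(244630 + 139369)) = sqrt(-106925 + 75/383999) = sqrt(-41059093000/383999) = 10*I*sqrt(157666506529070)/383999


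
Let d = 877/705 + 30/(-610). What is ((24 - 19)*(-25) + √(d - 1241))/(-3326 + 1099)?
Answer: 125/2227 - I*√2292932978115/95772135 ≈ 0.056129 - 0.015811*I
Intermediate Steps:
d = 51382/43005 (d = 877*(1/705) + 30*(-1/610) = 877/705 - 3/61 = 51382/43005 ≈ 1.1948)
((24 - 19)*(-25) + √(d - 1241))/(-3326 + 1099) = ((24 - 19)*(-25) + √(51382/43005 - 1241))/(-3326 + 1099) = (5*(-25) + √(-53317823/43005))/(-2227) = (-125 + I*√2292932978115/43005)*(-1/2227) = 125/2227 - I*√2292932978115/95772135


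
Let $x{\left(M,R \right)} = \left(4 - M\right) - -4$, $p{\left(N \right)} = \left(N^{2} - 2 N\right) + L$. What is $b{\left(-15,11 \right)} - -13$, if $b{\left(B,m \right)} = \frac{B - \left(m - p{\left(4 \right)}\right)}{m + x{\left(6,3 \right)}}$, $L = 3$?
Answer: $\frac{154}{13} \approx 11.846$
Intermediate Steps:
$p{\left(N \right)} = 3 + N^{2} - 2 N$ ($p{\left(N \right)} = \left(N^{2} - 2 N\right) + 3 = 3 + N^{2} - 2 N$)
$x{\left(M,R \right)} = 8 - M$ ($x{\left(M,R \right)} = \left(4 - M\right) + 4 = 8 - M$)
$b{\left(B,m \right)} = \frac{11 + B - m}{2 + m}$ ($b{\left(B,m \right)} = \frac{B - \left(-11 + m\right)}{m + \left(8 - 6\right)} = \frac{B - \left(-11 + m\right)}{m + 2} = \frac{11 + B - m}{2 + m}$)
$b{\left(-15,11 \right)} - -13 = \frac{11 - 15 - 11}{2 + 11} - -13 = \frac{11 - 15 - 11}{13} + 13 = \frac{1}{13} \left(-15\right) + 13 = - \frac{15}{13} + 13 = \frac{154}{13}$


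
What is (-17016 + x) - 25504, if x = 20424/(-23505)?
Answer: -333151008/7835 ≈ -42521.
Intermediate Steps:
x = -6808/7835 (x = 20424*(-1/23505) = -6808/7835 ≈ -0.86892)
(-17016 + x) - 25504 = (-17016 - 6808/7835) - 25504 = -133327168/7835 - 25504 = -333151008/7835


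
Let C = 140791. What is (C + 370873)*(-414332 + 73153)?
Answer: -174569011856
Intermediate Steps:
(C + 370873)*(-414332 + 73153) = (140791 + 370873)*(-414332 + 73153) = 511664*(-341179) = -174569011856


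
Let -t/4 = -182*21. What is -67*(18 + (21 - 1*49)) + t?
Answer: 15958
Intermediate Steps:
t = 15288 (t = -(-728)*21 = -4*(-3822) = 15288)
-67*(18 + (21 - 1*49)) + t = -67*(18 + (21 - 1*49)) + 15288 = -67*(18 + (21 - 49)) + 15288 = -67*(18 - 28) + 15288 = -67*(-10) + 15288 = 670 + 15288 = 15958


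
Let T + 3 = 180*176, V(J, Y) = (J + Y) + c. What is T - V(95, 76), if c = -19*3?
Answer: 31563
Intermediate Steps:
c = -57
V(J, Y) = -57 + J + Y (V(J, Y) = (J + Y) - 57 = -57 + J + Y)
T = 31677 (T = -3 + 180*176 = -3 + 31680 = 31677)
T - V(95, 76) = 31677 - (-57 + 95 + 76) = 31677 - 1*114 = 31677 - 114 = 31563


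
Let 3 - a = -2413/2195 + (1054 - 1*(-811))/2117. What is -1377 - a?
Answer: -6413619346/4646815 ≈ -1380.2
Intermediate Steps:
a = 14955091/4646815 (a = 3 - (-2413/2195 + (1054 - 1*(-811))/2117) = 3 - (-2413*1/2195 + (1054 + 811)*(1/2117)) = 3 - (-2413/2195 + 1865*(1/2117)) = 3 - (-2413/2195 + 1865/2117) = 3 - 1*(-1014646/4646815) = 3 + 1014646/4646815 = 14955091/4646815 ≈ 3.2184)
-1377 - a = -1377 - 1*14955091/4646815 = -1377 - 14955091/4646815 = -6413619346/4646815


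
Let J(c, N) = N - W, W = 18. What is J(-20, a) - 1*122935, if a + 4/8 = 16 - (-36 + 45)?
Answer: -245893/2 ≈ -1.2295e+5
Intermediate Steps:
a = 13/2 (a = -½ + (16 - (-36 + 45)) = -½ + (16 - 1*9) = -½ + (16 - 9) = -½ + 7 = 13/2 ≈ 6.5000)
J(c, N) = -18 + N (J(c, N) = N - 1*18 = N - 18 = -18 + N)
J(-20, a) - 1*122935 = (-18 + 13/2) - 1*122935 = -23/2 - 122935 = -245893/2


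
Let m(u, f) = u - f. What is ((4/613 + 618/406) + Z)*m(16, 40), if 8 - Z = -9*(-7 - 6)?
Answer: 320966928/124439 ≈ 2579.3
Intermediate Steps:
Z = -109 (Z = 8 - (-9)*(-7 - 6) = 8 - (-9)*(-13) = 8 - 1*117 = 8 - 117 = -109)
((4/613 + 618/406) + Z)*m(16, 40) = ((4/613 + 618/406) - 109)*(16 - 1*40) = ((4*(1/613) + 618*(1/406)) - 109)*(16 - 40) = ((4/613 + 309/203) - 109)*(-24) = (190229/124439 - 109)*(-24) = -13373622/124439*(-24) = 320966928/124439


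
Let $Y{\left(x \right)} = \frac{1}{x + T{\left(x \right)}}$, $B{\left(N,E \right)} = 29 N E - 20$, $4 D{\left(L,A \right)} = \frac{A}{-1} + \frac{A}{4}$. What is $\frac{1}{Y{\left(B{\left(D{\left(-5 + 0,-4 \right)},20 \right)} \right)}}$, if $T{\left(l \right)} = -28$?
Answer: $387$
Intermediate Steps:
$D{\left(L,A \right)} = - \frac{3 A}{16}$ ($D{\left(L,A \right)} = \frac{\frac{A}{-1} + \frac{A}{4}}{4} = \frac{A \left(-1\right) + A \frac{1}{4}}{4} = \frac{- A + \frac{A}{4}}{4} = \frac{\left(- \frac{3}{4}\right) A}{4} = - \frac{3 A}{16}$)
$B{\left(N,E \right)} = -20 + 29 E N$ ($B{\left(N,E \right)} = 29 E N - 20 = -20 + 29 E N$)
$Y{\left(x \right)} = \frac{1}{-28 + x}$ ($Y{\left(x \right)} = \frac{1}{x - 28} = \frac{1}{-28 + x}$)
$\frac{1}{Y{\left(B{\left(D{\left(-5 + 0,-4 \right)},20 \right)} \right)}} = \frac{1}{\frac{1}{-28 - \left(20 - 580 \left(\left(- \frac{3}{16}\right) \left(-4\right)\right)\right)}} = \frac{1}{\frac{1}{-28 - \left(20 - 435\right)}} = \frac{1}{\frac{1}{-28 + \left(-20 + 435\right)}} = \frac{1}{\frac{1}{-28 + 415}} = \frac{1}{\frac{1}{387}} = 387$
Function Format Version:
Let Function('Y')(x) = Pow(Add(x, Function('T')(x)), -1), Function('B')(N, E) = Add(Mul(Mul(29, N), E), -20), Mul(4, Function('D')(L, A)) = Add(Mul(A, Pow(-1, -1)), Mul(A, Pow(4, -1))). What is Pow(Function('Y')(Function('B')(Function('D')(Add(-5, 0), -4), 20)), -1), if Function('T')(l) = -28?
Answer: 387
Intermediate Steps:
Function('D')(L, A) = Mul(Rational(-3, 16), A) (Function('D')(L, A) = Mul(Rational(1, 4), Add(Mul(A, Pow(-1, -1)), Mul(A, Pow(4, -1)))) = Mul(Rational(1, 4), Add(Mul(A, -1), Mul(A, Rational(1, 4)))) = Mul(Rational(1, 4), Add(Mul(-1, A), Mul(Rational(1, 4), A))) = Mul(Rational(1, 4), Mul(Rational(-3, 4), A)) = Mul(Rational(-3, 16), A))
Function('B')(N, E) = Add(-20, Mul(29, E, N)) (Function('B')(N, E) = Add(Mul(29, E, N), -20) = Add(-20, Mul(29, E, N)))
Function('Y')(x) = Pow(Add(-28, x), -1) (Function('Y')(x) = Pow(Add(x, -28), -1) = Pow(Add(-28, x), -1))
Pow(Function('Y')(Function('B')(Function('D')(Add(-5, 0), -4), 20)), -1) = Pow(Pow(Add(-28, Add(-20, Mul(29, 20, Mul(Rational(-3, 16), -4)))), -1), -1) = Pow(Pow(Add(-28, Add(-20, Mul(29, 20, Rational(3, 4)))), -1), -1) = Pow(Pow(Add(-28, Add(-20, 435)), -1), -1) = Pow(Pow(Add(-28, 415), -1), -1) = Pow(Pow(387, -1), -1) = Pow(Rational(1, 387), -1) = 387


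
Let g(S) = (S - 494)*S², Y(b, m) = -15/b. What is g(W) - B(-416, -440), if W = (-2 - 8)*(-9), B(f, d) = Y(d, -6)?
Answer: -287971203/88 ≈ -3.2724e+6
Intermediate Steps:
B(f, d) = -15/d
W = 90 (W = -10*(-9) = 90)
g(S) = S²*(-494 + S) (g(S) = (-494 + S)*S² = S²*(-494 + S))
g(W) - B(-416, -440) = 90²*(-494 + 90) - (-15)/(-440) = 8100*(-404) - (-15)*(-1)/440 = -3272400 - 1*3/88 = -3272400 - 3/88 = -287971203/88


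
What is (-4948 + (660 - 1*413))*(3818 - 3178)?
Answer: -3008640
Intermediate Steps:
(-4948 + (660 - 1*413))*(3818 - 3178) = (-4948 + (660 - 413))*640 = (-4948 + 247)*640 = -4701*640 = -3008640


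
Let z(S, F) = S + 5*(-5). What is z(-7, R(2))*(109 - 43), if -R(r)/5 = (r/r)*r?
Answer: -2112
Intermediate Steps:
R(r) = -5*r (R(r) = -5*r/r*r = -5*r)
z(S, F) = -25 + S (z(S, F) = S - 25 = -25 + S)
z(-7, R(2))*(109 - 43) = (-25 - 7)*(109 - 43) = -32*66 = -2112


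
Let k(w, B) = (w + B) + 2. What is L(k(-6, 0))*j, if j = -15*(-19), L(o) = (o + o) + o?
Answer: -3420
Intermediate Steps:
k(w, B) = 2 + B + w (k(w, B) = (B + w) + 2 = 2 + B + w)
L(o) = 3*o (L(o) = 2*o + o = 3*o)
j = 285
L(k(-6, 0))*j = (3*(2 + 0 - 6))*285 = (3*(-4))*285 = -12*285 = -3420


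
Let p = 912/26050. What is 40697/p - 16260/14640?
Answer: 32334753031/27816 ≈ 1.1625e+6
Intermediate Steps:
p = 456/13025 (p = 912*(1/26050) = 456/13025 ≈ 0.035010)
40697/p - 16260/14640 = 40697/(456/13025) - 16260/14640 = 40697*(13025/456) - 16260*1/14640 = 530078425/456 - 271/244 = 32334753031/27816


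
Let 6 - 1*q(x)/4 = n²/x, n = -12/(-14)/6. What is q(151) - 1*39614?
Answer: -292926414/7399 ≈ -39590.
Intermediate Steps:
n = ⅐ (n = -12*(-1/14)*(⅙) = (6/7)*(⅙) = ⅐ ≈ 0.14286)
q(x) = 24 - 4/(49*x) (q(x) = 24 - 4*(⅐)²/x = 24 - 4/(49*x))
q(151) - 1*39614 = (24 - 4/49/151) - 1*39614 = (24 - 4/49*1/151) - 39614 = (24 - 4/7399) - 39614 = 177572/7399 - 39614 = -292926414/7399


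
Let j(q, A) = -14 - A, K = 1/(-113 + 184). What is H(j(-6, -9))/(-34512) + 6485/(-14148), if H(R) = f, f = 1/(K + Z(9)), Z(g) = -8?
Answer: -1174994879/2563447824 ≈ -0.45836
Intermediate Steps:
K = 1/71 ≈ 0.014085
f = -71/567 (f = 1/(1/71 - 8) = 1/(-567/71) = -71/567 ≈ -0.12522)
H(R) = -71/567
H(j(-6, -9))/(-34512) + 6485/(-14148) = -71/567/(-34512) + 6485/(-14148) = -71/567*(-1/34512) + 6485*(-1/14148) = 71/19568304 - 6485/14148 = -1174994879/2563447824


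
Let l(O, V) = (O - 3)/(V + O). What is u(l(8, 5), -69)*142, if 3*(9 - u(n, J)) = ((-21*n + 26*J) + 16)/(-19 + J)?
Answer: 544499/1716 ≈ 317.31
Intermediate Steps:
l(O, V) = (-3 + O)/(O + V)
u(n, J) = 9 - (16 - 21*n + 26*J)/(3*(-19 + J)) (u(n, J) = 9 - ((-21*n + 26*J) + 16)/(3*(-19 + J)) = 9 - (16 - 21*n + 26*J)/(3*(-19 + J)))
u(l(8, 5), -69)*142 = ((-529 - 69 + 21*((-3 + 8)/(8 + 5)))/(3*(-19 - 69)))*142 = ((1/3)*(-529 - 69 + 21*(5/13))/(-88))*142 = ((1/3)*(-1/88)*(-529 - 69 + 21*((1/13)*5)))*142 = ((1/3)*(-1/88)*(-529 - 69 + 21*(5/13)))*142 = ((1/3)*(-1/88)*(-529 - 69 + 105/13))*142 = ((1/3)*(-1/88)*(-7669/13))*142 = (7669/3432)*142 = 544499/1716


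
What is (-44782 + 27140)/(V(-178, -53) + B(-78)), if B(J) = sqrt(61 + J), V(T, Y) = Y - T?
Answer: -1102625/7821 + 8821*I*sqrt(17)/7821 ≈ -140.98 + 4.6503*I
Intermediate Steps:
(-44782 + 27140)/(V(-178, -53) + B(-78)) = (-44782 + 27140)/((-53 - 1*(-178)) + sqrt(61 - 78)) = -17642/((-53 + 178) + sqrt(-17)) = -17642/(125 + I*sqrt(17))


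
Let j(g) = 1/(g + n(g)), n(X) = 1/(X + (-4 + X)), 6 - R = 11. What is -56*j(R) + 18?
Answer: 2062/71 ≈ 29.042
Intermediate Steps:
R = -5 (R = 6 - 1*11 = 6 - 11 = -5)
n(X) = 1/(-4 + 2*X)
j(g) = 1/(g + 1/(2*(-2 + g)))
-56*j(R) + 18 = -112*(-2 - 5)/(1 + 2*(-5)*(-2 - 5)) + 18 = -112*(-7)/(1 + 2*(-5)*(-7)) + 18 = -112*(-7)/(1 + 70) + 18 = -112*(-7)/71 + 18 = -56*(-14/71) + 18 = 784/71 + 18 = 2062/71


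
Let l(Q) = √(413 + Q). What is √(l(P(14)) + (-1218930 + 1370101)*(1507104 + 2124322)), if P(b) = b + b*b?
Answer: √(548966299846 + √623) ≈ 7.4092e+5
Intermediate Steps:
P(b) = b + b²
√(l(P(14)) + (-1218930 + 1370101)*(1507104 + 2124322)) = √(√(413 + 14*(1 + 14)) + (-1218930 + 1370101)*(1507104 + 2124322)) = √(√(413 + 14*15) + 151171*3631426) = √(√(413 + 210) + 548966299846) = √(√623 + 548966299846) = √(548966299846 + √623)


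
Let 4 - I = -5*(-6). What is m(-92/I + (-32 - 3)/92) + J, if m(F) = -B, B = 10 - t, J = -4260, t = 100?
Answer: -4170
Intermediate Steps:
B = -90 (B = 10 - 1*100 = 10 - 100 = -90)
I = -26 (I = 4 - (-5)*(-6) = 4 - 1*30 = 4 - 30 = -26)
m(F) = 90 (m(F) = -1*(-90) = 90)
m(-92/I + (-32 - 3)/92) + J = 90 - 4260 = -4170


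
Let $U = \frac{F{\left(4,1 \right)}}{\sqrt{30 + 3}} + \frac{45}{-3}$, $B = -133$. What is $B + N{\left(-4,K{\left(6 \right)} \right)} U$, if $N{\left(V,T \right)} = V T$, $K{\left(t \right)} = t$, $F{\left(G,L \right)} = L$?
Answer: $227 - \frac{8 \sqrt{33}}{11} \approx 222.82$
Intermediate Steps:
$U = -15 + \frac{\sqrt{33}}{33}$ ($U = 1 \frac{1}{\sqrt{30 + 3}} + \frac{45}{-3} = 1 \frac{1}{\sqrt{33}} + 45 \left(- \frac{1}{3}\right) = 1 \frac{\sqrt{33}}{33} - 15 = \frac{\sqrt{33}}{33} - 15 = -15 + \frac{\sqrt{33}}{33} \approx -14.826$)
$N{\left(V,T \right)} = T V$
$B + N{\left(-4,K{\left(6 \right)} \right)} U = -133 + 6 \left(-4\right) \left(-15 + \frac{\sqrt{33}}{33}\right) = -133 - 24 \left(-15 + \frac{\sqrt{33}}{33}\right) = -133 + \left(360 - \frac{8 \sqrt{33}}{11}\right) = 227 - \frac{8 \sqrt{33}}{11}$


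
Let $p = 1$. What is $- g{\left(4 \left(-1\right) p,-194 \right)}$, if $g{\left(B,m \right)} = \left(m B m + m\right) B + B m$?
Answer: $-603728$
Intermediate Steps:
$g{\left(B,m \right)} = B m + B \left(m + B m^{2}\right)$ ($g{\left(B,m \right)} = \left(B m m + m\right) B + B m = \left(B m^{2} + m\right) B + B m = \left(m + B m^{2}\right) B + B m = B \left(m + B m^{2}\right) + B m = B m + B \left(m + B m^{2}\right)$)
$- g{\left(4 \left(-1\right) p,-194 \right)} = - 4 \left(-1\right) 1 \left(-194\right) \left(2 + 4 \left(-1\right) 1 \left(-194\right)\right) = - \left(-4\right) 1 \left(-194\right) \left(2 + \left(-4\right) 1 \left(-194\right)\right) = - \left(-4\right) \left(-194\right) \left(2 - -776\right) = - \left(-4\right) \left(-194\right) \left(2 + 776\right) = - \left(-4\right) \left(-194\right) 778 = \left(-1\right) 603728 = -603728$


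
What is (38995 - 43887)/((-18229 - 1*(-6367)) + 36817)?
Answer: -4892/24955 ≈ -0.19603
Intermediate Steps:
(38995 - 43887)/((-18229 - 1*(-6367)) + 36817) = -4892/((-18229 + 6367) + 36817) = -4892/(-11862 + 36817) = -4892/24955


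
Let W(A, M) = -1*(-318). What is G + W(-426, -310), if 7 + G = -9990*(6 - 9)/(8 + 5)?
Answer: 34013/13 ≈ 2616.4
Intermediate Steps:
W(A, M) = 318
G = 29879/13 (G = -7 - 9990*(6 - 9)/(8 + 5) = -7 - (-29970)/13 = -7 - 9990*(-3/13) = -7 + 29970/13 = 29879/13 ≈ 2298.4)
G + W(-426, -310) = 29879/13 + 318 = 34013/13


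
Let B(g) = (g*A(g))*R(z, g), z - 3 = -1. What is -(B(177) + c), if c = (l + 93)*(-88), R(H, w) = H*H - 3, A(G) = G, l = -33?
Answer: -26049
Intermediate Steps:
z = 2 (z = 3 - 1 = 2)
R(H, w) = -3 + H² (R(H, w) = H² - 3 = -3 + H²)
B(g) = g² (B(g) = (g*g)*(-3 + 2²) = g²*(-3 + 4) = g²*1 = g²)
c = -5280 (c = (-33 + 93)*(-88) = 60*(-88) = -5280)
-(B(177) + c) = -(177² - 5280) = -(31329 - 5280) = -1*26049 = -26049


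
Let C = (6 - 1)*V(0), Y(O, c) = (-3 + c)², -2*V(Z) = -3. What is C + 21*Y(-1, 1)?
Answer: 183/2 ≈ 91.500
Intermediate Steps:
V(Z) = 3/2 (V(Z) = -½*(-3) = 3/2)
C = 15/2 (C = (6 - 1)*(3/2) = 5*(3/2) = 15/2 ≈ 7.5000)
C + 21*Y(-1, 1) = 15/2 + 21*(-3 + 1)² = 15/2 + 21*(-2)² = 15/2 + 21*4 = 15/2 + 84 = 183/2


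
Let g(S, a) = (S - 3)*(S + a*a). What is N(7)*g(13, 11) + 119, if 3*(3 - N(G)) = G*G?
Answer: -53243/3 ≈ -17748.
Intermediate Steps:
N(G) = 3 - G**2/3 (N(G) = 3 - G*G/3 = 3 - G**2/3)
g(S, a) = (-3 + S)*(S + a**2)
N(7)*g(13, 11) + 119 = (3 - 1/3*7**2)*(13**2 - 3*13 - 3*11**2 + 13*11**2) + 119 = (3 - 1/3*49)*(169 - 39 - 3*121 + 13*121) + 119 = (3 - 49/3)*(169 - 39 - 363 + 1573) + 119 = -40/3*1340 + 119 = -53600/3 + 119 = -53243/3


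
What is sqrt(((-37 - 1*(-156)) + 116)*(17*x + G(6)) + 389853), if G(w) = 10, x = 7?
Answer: 2*sqrt(105042) ≈ 648.20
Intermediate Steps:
sqrt(((-37 - 1*(-156)) + 116)*(17*x + G(6)) + 389853) = sqrt(((-37 - 1*(-156)) + 116)*(17*7 + 10) + 389853) = sqrt(((-37 + 156) + 116)*(119 + 10) + 389853) = sqrt((119 + 116)*129 + 389853) = sqrt(235*129 + 389853) = sqrt(30315 + 389853) = sqrt(420168) = 2*sqrt(105042)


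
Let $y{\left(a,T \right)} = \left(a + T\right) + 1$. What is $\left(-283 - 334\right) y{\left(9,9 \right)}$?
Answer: $-11723$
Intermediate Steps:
$y{\left(a,T \right)} = 1 + T + a$ ($y{\left(a,T \right)} = \left(T + a\right) + 1 = 1 + T + a$)
$\left(-283 - 334\right) y{\left(9,9 \right)} = \left(-283 - 334\right) \left(1 + 9 + 9\right) = \left(-617\right) 19 = -11723$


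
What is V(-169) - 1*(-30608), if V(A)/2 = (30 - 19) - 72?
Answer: 30486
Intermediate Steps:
V(A) = -122 (V(A) = 2*((30 - 19) - 72) = 2*(11 - 72) = 2*(-61) = -122)
V(-169) - 1*(-30608) = -122 - 1*(-30608) = -122 + 30608 = 30486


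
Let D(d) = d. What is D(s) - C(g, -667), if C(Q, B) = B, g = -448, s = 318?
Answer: 985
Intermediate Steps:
D(s) - C(g, -667) = 318 - 1*(-667) = 318 + 667 = 985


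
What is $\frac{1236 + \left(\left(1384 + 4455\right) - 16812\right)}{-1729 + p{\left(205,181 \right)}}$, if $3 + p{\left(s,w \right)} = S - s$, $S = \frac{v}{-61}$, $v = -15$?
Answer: $\frac{593957}{118142} \approx 5.0275$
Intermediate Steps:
$S = \frac{15}{61}$ ($S = - \frac{15}{-61} = \left(-15\right) \left(- \frac{1}{61}\right) = \frac{15}{61} \approx 0.2459$)
$p{\left(s,w \right)} = - \frac{168}{61} - s$ ($p{\left(s,w \right)} = -3 - \left(- \frac{15}{61} + s\right) = - \frac{168}{61} - s$)
$\frac{1236 + \left(\left(1384 + 4455\right) - 16812\right)}{-1729 + p{\left(205,181 \right)}} = \frac{1236 + \left(\left(1384 + 4455\right) - 16812\right)}{-1729 - \frac{12673}{61}} = \frac{1236 + \left(5839 - 16812\right)}{-1729 - \frac{12673}{61}} = \frac{1236 - 10973}{-1729 - \frac{12673}{61}} = - \frac{9737}{- \frac{118142}{61}} = \left(-9737\right) \left(- \frac{61}{118142}\right) = \frac{593957}{118142}$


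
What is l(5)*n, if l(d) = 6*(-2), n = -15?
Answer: 180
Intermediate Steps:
l(d) = -12
l(5)*n = -12*(-15) = 180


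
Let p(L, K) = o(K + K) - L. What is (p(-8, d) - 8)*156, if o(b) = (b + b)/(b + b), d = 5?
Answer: 156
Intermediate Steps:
o(b) = 1 (o(b) = (2*b)/((2*b)) = (2*b)*(1/(2*b)) = 1)
p(L, K) = 1 - L
(p(-8, d) - 8)*156 = ((1 - 1*(-8)) - 8)*156 = ((1 + 8) - 8)*156 = (9 - 8)*156 = 1*156 = 156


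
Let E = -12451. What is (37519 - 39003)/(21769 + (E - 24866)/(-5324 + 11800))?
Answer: -9610384/140938727 ≈ -0.068188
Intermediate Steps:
(37519 - 39003)/(21769 + (E - 24866)/(-5324 + 11800)) = (37519 - 39003)/(21769 + (-12451 - 24866)/(-5324 + 11800)) = -1484/(21769 - 37317/6476) = -1484/140938727/6476 = -1484*6476/140938727 = -9610384/140938727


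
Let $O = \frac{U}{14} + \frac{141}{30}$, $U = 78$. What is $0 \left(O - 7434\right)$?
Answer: $0$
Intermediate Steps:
$O = \frac{719}{70}$ ($O = \frac{78}{14} + \frac{141}{30} = 78 \cdot \frac{1}{14} + 141 \cdot \frac{1}{30} = \frac{39}{7} + \frac{47}{10} = \frac{719}{70} \approx 10.271$)
$0 \left(O - 7434\right) = 0 \left(\frac{719}{70} - 7434\right) = 0 \left(- \frac{519661}{70}\right) = 0$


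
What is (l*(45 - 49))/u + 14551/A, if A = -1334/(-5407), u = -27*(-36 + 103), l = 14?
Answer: 142327232617/2413206 ≈ 58979.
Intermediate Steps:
u = -1809 (u = -27*67 = -1809)
A = 1334/5407 (A = -1334*(-1/5407) = 1334/5407 ≈ 0.24672)
(l*(45 - 49))/u + 14551/A = (14*(45 - 49))/(-1809) + 14551/(1334/5407) = (14*(-4))*(-1/1809) + 14551*(5407/1334) = -56*(-1/1809) + 78677257/1334 = 56/1809 + 78677257/1334 = 142327232617/2413206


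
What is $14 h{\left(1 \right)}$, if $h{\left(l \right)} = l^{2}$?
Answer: $14$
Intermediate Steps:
$14 h{\left(1 \right)} = 14 \cdot 1^{2} = 14 \cdot 1 = 14$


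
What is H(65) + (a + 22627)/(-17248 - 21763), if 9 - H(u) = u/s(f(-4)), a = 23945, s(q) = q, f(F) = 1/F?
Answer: 10447387/39011 ≈ 267.81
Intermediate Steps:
H(u) = 9 + 4*u (H(u) = 9 - u/(1/(-4)) = 9 - u/(-¼) = 9 - u*(-4) = 9 - (-4)*u = 9 + 4*u)
H(65) + (a + 22627)/(-17248 - 21763) = (9 + 4*65) + (23945 + 22627)/(-17248 - 21763) = (9 + 260) + 46572/(-39011) = 269 + 46572*(-1/39011) = 269 - 46572/39011 = 10447387/39011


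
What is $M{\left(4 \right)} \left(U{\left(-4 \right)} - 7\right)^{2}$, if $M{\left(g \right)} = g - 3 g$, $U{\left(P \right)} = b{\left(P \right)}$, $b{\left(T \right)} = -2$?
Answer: $-648$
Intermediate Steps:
$U{\left(P \right)} = -2$
$M{\left(g \right)} = - 2 g$ ($M{\left(g \right)} = g - 3 g = - 2 g$)
$M{\left(4 \right)} \left(U{\left(-4 \right)} - 7\right)^{2} = \left(-2\right) 4 \left(-2 - 7\right)^{2} = - 8 \left(-9\right)^{2} = \left(-8\right) 81 = -648$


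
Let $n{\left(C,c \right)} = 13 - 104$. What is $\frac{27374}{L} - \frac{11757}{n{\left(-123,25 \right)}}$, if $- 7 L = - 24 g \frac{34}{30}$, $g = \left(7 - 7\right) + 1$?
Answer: $\frac{44392571}{6188} \approx 7174.0$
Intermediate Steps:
$g = 1$ ($g = 0 + 1 = 1$)
$n{\left(C,c \right)} = -91$
$L = \frac{136}{35}$ ($L = - \frac{\left(-24\right) 1 \cdot \frac{34}{30}}{7} = - \frac{\left(-24\right) 34 \cdot \frac{1}{30}}{7} = - \frac{\left(-24\right) \frac{17}{15}}{7} = \left(- \frac{1}{7}\right) \left(- \frac{136}{5}\right) = \frac{136}{35} \approx 3.8857$)
$\frac{27374}{L} - \frac{11757}{n{\left(-123,25 \right)}} = \frac{27374}{\frac{136}{35}} - \frac{11757}{-91} = 27374 \cdot \frac{35}{136} - - \frac{11757}{91} = \frac{479045}{68} + \frac{11757}{91} = \frac{44392571}{6188}$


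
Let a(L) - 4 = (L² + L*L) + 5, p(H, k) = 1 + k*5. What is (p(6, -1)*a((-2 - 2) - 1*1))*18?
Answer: -4248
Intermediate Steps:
p(H, k) = 1 + 5*k
a(L) = 9 + 2*L² (a(L) = 4 + ((L² + L*L) + 5) = 4 + ((L² + L²) + 5) = 4 + (2*L² + 5) = 4 + (5 + 2*L²) = 9 + 2*L²)
(p(6, -1)*a((-2 - 2) - 1*1))*18 = ((1 + 5*(-1))*(9 + 2*((-2 - 2) - 1*1)²))*18 = ((1 - 5)*(9 + 2*(-4 - 1)²))*18 = -4*(9 + 2*(-5)²)*18 = -4*(9 + 2*25)*18 = -4*(9 + 50)*18 = -4*59*18 = -236*18 = -4248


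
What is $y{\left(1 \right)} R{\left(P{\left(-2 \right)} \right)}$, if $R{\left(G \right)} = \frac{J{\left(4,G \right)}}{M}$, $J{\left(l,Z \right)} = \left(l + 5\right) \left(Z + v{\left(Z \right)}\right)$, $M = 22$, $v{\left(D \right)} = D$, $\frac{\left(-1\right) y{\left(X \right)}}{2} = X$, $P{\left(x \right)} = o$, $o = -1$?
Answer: $\frac{18}{11} \approx 1.6364$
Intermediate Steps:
$P{\left(x \right)} = -1$
$y{\left(X \right)} = - 2 X$
$J{\left(l,Z \right)} = 2 Z \left(5 + l\right)$ ($J{\left(l,Z \right)} = \left(l + 5\right) \left(Z + Z\right) = \left(5 + l\right) 2 Z = 2 Z \left(5 + l\right)$)
$R{\left(G \right)} = \frac{9 G}{11}$ ($R{\left(G \right)} = \frac{2 G \left(5 + 4\right)}{22} = 2 G 9 \cdot \frac{1}{22} = 18 G \frac{1}{22} = \frac{9 G}{11}$)
$y{\left(1 \right)} R{\left(P{\left(-2 \right)} \right)} = \left(-2\right) 1 \cdot \frac{9}{11} \left(-1\right) = \left(-2\right) \left(- \frac{9}{11}\right) = \frac{18}{11}$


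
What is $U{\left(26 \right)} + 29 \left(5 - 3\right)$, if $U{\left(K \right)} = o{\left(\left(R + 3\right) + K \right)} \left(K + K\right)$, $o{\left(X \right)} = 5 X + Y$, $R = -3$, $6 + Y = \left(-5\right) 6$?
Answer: $4946$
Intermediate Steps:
$Y = -36$ ($Y = -6 - 30 = -36$)
$o{\left(X \right)} = -36 + 5 X$ ($o{\left(X \right)} = 5 X - 36 = -36 + 5 X$)
$U{\left(K \right)} = 2 K \left(-36 + 5 K\right)$ ($U{\left(K \right)} = \left(-36 + 5 \left(\left(-3 + 3\right) + K\right)\right) \left(K + K\right) = \left(-36 + 5 \left(0 + K\right)\right) 2 K = \left(-36 + 5 K\right) 2 K = 2 K \left(-36 + 5 K\right)$)
$U{\left(26 \right)} + 29 \left(5 - 3\right) = 2 \cdot 26 \left(-36 + 5 \cdot 26\right) + 29 \left(5 - 3\right) = 2 \cdot 26 \left(-36 + 130\right) + 29 \cdot 2 = 2 \cdot 26 \cdot 94 + 58 = 4888 + 58 = 4946$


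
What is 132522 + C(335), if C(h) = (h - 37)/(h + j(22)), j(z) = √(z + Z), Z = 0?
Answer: 14869465796/112203 - 298*√22/112203 ≈ 1.3252e+5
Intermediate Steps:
j(z) = √z (j(z) = √(z + 0) = √z)
C(h) = (-37 + h)/(h + √22) (C(h) = (h - 37)/(h + √22) = (-37 + h)/(h + √22))
132522 + C(335) = 132522 + (-37 + 335)/(335 + √22) = 132522 + 298/(335 + √22)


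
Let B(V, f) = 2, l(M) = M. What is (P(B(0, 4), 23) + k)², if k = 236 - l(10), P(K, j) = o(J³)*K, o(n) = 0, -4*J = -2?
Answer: 51076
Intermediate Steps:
J = ½ (J = -¼*(-2) = ½ ≈ 0.50000)
P(K, j) = 0 (P(K, j) = 0*K = 0)
k = 226 (k = 236 - 1*10 = 236 - 10 = 226)
(P(B(0, 4), 23) + k)² = (0 + 226)² = 226² = 51076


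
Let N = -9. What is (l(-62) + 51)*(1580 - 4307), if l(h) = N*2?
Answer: -89991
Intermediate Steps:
l(h) = -18 (l(h) = -9*2 = -18)
(l(-62) + 51)*(1580 - 4307) = (-18 + 51)*(1580 - 4307) = 33*(-2727) = -89991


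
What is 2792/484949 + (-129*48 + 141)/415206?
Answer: -591723749/67117911498 ≈ -0.0088162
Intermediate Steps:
2792/484949 + (-129*48 + 141)/415206 = 2792*(1/484949) + (-6192 + 141)*(1/415206) = 2792/484949 - 6051*1/415206 = 2792/484949 - 2017/138402 = -591723749/67117911498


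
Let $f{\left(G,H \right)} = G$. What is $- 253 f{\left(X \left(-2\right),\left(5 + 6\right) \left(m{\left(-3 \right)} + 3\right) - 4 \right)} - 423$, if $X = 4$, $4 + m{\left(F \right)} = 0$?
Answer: $1601$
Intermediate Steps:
$m{\left(F \right)} = -4$ ($m{\left(F \right)} = -4 + 0 = -4$)
$- 253 f{\left(X \left(-2\right),\left(5 + 6\right) \left(m{\left(-3 \right)} + 3\right) - 4 \right)} - 423 = - 253 \cdot 4 \left(-2\right) - 423 = \left(-253\right) \left(-8\right) - 423 = 2024 - 423 = 1601$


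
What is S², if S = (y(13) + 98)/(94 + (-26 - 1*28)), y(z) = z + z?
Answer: 961/100 ≈ 9.6100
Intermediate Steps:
y(z) = 2*z
S = 31/10 (S = (2*13 + 98)/(94 + (-26 - 1*28)) = (26 + 98)/(94 + (-26 - 28)) = 124/(94 - 54) = 124/40 = 124*(1/40) = 31/10 ≈ 3.1000)
S² = (31/10)² = 961/100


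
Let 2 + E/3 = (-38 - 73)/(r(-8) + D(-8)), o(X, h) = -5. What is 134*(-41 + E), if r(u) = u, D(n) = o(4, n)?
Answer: -37252/13 ≈ -2865.5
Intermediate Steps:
D(n) = -5
E = 255/13 (E = -6 + 3*((-38 - 73)/(-8 - 5)) = -6 + 3*(-111/(-13)) = -6 + 3*(-111*(-1/13)) = -6 + 3*(111/13) = -6 + 333/13 = 255/13 ≈ 19.615)
134*(-41 + E) = 134*(-41 + 255/13) = 134*(-278/13) = -37252/13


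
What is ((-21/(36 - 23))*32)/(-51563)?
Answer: 672/670319 ≈ 0.0010025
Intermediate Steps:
((-21/(36 - 23))*32)/(-51563) = ((-21/13)*32)*(-1/51563) = (((1/13)*(-21))*32)*(-1/51563) = -21/13*32*(-1/51563) = -672/13*(-1/51563) = 672/670319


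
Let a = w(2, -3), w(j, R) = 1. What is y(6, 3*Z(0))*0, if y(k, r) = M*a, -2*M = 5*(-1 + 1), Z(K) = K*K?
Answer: 0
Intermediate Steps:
Z(K) = K**2
M = 0 (M = -5*(-1 + 1)/2 = -5*0/2 = -1/2*0 = 0)
a = 1
y(k, r) = 0 (y(k, r) = 0*1 = 0)
y(6, 3*Z(0))*0 = 0*0 = 0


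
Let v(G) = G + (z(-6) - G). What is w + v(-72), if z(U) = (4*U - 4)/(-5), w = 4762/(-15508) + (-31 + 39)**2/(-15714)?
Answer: 1611070759/304615890 ≈ 5.2889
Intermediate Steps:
w = -18955645/60923178 (w = 4762*(-1/15508) + 8**2*(-1/15714) = -2381/7754 + 64*(-1/15714) = -2381/7754 - 32/7857 = -18955645/60923178 ≈ -0.31114)
z(U) = 4/5 - 4*U/5 (z(U) = (-4 + 4*U)*(-1/5) = 4/5 - 4*U/5)
v(G) = 28/5 (v(G) = G + ((4/5 - 4/5*(-6)) - G) = G + ((4/5 + 24/5) - G) = G + (28/5 - G) = 28/5)
w + v(-72) = -18955645/60923178 + 28/5 = 1611070759/304615890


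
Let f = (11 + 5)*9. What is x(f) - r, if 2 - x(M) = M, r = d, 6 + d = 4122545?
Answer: -4122681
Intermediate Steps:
d = 4122539 (d = -6 + 4122545 = 4122539)
f = 144 (f = 16*9 = 144)
r = 4122539
x(M) = 2 - M
x(f) - r = (2 - 1*144) - 1*4122539 = (2 - 144) - 4122539 = -142 - 4122539 = -4122681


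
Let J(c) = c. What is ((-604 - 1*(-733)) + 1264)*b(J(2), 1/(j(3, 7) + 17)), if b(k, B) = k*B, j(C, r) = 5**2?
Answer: 199/3 ≈ 66.333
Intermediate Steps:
j(C, r) = 25
b(k, B) = B*k
((-604 - 1*(-733)) + 1264)*b(J(2), 1/(j(3, 7) + 17)) = ((-604 - 1*(-733)) + 1264)*(2/(25 + 17)) = ((-604 + 733) + 1264)*(2/42) = (129 + 1264)*((1/42)*2) = 1393*(1/21) = 199/3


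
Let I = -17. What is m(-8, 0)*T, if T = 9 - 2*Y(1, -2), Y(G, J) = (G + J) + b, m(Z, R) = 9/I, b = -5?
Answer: -189/17 ≈ -11.118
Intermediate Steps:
m(Z, R) = -9/17 (m(Z, R) = 9/(-17) = 9*(-1/17) = -9/17)
Y(G, J) = -5 + G + J (Y(G, J) = (G + J) - 5 = -5 + G + J)
T = 21 (T = 9 - 2*(-5 + 1 - 2) = 9 - 2*(-6) = 9 + 12 = 21)
m(-8, 0)*T = -9/17*21 = -189/17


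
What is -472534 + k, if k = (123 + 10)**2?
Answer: -454845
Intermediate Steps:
k = 17689 (k = 133**2 = 17689)
-472534 + k = -472534 + 17689 = -454845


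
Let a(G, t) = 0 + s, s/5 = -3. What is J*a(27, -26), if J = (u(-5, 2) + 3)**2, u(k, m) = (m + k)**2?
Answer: -2160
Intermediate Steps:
s = -15 (s = 5*(-3) = -15)
a(G, t) = -15 (a(G, t) = 0 - 15 = -15)
u(k, m) = (k + m)**2
J = 144 (J = ((-5 + 2)**2 + 3)**2 = ((-3)**2 + 3)**2 = (9 + 3)**2 = 12**2 = 144)
J*a(27, -26) = 144*(-15) = -2160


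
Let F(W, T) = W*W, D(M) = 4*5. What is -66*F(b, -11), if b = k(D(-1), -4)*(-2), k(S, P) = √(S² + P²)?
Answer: -109824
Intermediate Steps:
D(M) = 20
k(S, P) = √(P² + S²)
b = -8*√26 (b = √((-4)² + 20²)*(-2) = √(16 + 400)*(-2) = √416*(-2) = (4*√26)*(-2) = -8*√26 ≈ -40.792)
F(W, T) = W²
-66*F(b, -11) = -66*(-8*√26)² = -66*1664 = -109824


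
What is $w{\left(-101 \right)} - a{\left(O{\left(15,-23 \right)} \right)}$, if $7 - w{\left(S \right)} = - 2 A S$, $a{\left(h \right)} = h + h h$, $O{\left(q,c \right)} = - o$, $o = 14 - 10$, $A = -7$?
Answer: $1409$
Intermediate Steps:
$o = 4$
$O{\left(q,c \right)} = -4$ ($O{\left(q,c \right)} = \left(-1\right) 4 = -4$)
$a{\left(h \right)} = h + h^{2}$
$w{\left(S \right)} = 7 - 14 S$ ($w{\left(S \right)} = 7 - \left(-2\right) \left(-7\right) S = 7 - 14 S$)
$w{\left(-101 \right)} - a{\left(O{\left(15,-23 \right)} \right)} = \left(7 - -1414\right) - - 4 \left(1 - 4\right) = \left(7 + 1414\right) - \left(-4\right) \left(-3\right) = 1421 - 12 = 1409$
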